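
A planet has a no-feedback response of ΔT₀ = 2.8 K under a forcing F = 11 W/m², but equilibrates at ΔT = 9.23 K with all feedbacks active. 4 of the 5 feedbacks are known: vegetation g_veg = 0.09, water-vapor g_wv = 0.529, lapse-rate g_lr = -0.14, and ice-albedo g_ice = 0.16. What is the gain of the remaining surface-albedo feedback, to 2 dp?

Amplification A = ΔT/ΔT₀ = 9.23/2.8 = 3.296.
Total gain g = 1 − 1/A = 1 − 1/3.296 = 0.6966.
Known gains sum to 0.09 + 0.529 − 0.14 + 0.16 = 0.639.
g_alb = 0.6966 − 0.639 = 0.06.

0.06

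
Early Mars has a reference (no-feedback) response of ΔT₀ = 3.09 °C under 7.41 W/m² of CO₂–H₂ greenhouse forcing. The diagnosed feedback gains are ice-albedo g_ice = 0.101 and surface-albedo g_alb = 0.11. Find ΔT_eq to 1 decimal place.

Total gain g = 0.101 + 0.11 = 0.211.
Amplification A = 1/(1 − 0.211) = 1.267.
ΔT = 3.09 × 1.267 = 3.9 °C.

3.9 °C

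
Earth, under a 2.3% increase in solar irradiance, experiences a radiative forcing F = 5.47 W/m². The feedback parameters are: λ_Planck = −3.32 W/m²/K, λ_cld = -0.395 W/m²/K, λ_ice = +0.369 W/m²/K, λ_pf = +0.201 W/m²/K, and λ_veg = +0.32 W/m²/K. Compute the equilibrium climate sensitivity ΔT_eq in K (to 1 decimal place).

1.9 K

Net feedback parameter λ = (−3.32) + (-0.395) + (+0.369) + (+0.201) + (+0.32) = -2.825 W/m²/K.
ΔT = −F/λ = −5.47/(-2.825) = 1.9 K.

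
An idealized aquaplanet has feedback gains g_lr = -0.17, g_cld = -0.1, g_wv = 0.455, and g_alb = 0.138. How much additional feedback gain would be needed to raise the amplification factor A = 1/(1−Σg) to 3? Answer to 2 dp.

0.34

Current total gain = 0.323.
Target gain for A = 3: g* = 1 − 1/3 = 0.6667.
Additional gain needed = 0.6667 − 0.323 = 0.34.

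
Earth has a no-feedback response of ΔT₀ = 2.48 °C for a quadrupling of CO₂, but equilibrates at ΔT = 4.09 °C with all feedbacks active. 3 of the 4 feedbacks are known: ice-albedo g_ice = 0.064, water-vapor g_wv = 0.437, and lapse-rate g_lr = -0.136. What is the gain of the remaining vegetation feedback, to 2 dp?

Amplification A = ΔT/ΔT₀ = 4.09/2.48 = 1.649.
Total gain g = 1 − 1/A = 1 − 1/1.649 = 0.3936.
Known gains sum to 0.064 + 0.437 − 0.136 = 0.365.
g_veg = 0.3936 − 0.365 = 0.03.

0.03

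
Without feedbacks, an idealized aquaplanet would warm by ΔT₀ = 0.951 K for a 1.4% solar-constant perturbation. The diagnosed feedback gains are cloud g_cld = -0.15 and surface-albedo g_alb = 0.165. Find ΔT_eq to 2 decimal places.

0.97 K

Total gain g = -0.15 + 0.165 = 0.015.
Amplification A = 1/(1 − 0.015) = 1.015.
ΔT = 0.951 × 1.015 = 0.97 K.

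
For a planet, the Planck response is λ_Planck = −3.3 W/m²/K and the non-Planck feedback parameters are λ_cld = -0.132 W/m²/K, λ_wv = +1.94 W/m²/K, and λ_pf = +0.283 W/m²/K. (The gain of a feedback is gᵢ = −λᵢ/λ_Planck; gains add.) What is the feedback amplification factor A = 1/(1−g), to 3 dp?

Convert to gains: g_cld = -0.132/3.3 = -0.04; g_wv = 1.94/3.3 = 0.5879; g_pf = 0.283/3.3 = 0.08576.
Total gain g = 0.63366.
A = 1/(1 − 0.63366) = 2.730.

2.730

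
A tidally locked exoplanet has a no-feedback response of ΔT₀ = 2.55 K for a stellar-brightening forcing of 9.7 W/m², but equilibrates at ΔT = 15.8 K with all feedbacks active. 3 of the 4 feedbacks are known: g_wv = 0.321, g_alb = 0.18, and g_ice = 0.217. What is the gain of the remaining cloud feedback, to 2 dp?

0.12

Amplification A = ΔT/ΔT₀ = 15.8/2.55 = 6.196.
Total gain g = 1 − 1/A = 1 − 1/6.196 = 0.8386.
Known gains sum to 0.321 + 0.18 + 0.217 = 0.718.
g_cld = 0.8386 − 0.718 = 0.12.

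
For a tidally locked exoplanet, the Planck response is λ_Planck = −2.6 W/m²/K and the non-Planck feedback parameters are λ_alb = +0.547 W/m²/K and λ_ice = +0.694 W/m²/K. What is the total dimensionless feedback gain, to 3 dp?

Convert to gains: g_alb = 0.547/2.6 = 0.2104; g_ice = 0.694/2.6 = 0.2669.
Total gain g = 0.4773.

0.477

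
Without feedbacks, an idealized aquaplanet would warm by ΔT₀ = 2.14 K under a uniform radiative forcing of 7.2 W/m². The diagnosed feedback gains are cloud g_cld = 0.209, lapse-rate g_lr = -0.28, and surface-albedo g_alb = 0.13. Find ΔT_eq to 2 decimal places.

Total gain g = 0.209 − 0.28 + 0.13 = 0.059.
Amplification A = 1/(1 − 0.059) = 1.063.
ΔT = 2.14 × 1.063 = 2.27 K.

2.27 K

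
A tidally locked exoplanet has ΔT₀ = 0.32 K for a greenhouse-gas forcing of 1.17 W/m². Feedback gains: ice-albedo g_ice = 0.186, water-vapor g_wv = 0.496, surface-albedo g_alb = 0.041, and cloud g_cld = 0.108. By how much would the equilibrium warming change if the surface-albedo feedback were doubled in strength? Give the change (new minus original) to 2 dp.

0.61 K

Original: g = 0.831, ΔT = 0.32/(1−0.831) = 1.8935 K.
With doubled surface-albedo: g' = 0.872, ΔT' = 0.32/(1−0.872) = 2.5000 K.
Change = 2.5000 − 1.8935 = 0.61 K.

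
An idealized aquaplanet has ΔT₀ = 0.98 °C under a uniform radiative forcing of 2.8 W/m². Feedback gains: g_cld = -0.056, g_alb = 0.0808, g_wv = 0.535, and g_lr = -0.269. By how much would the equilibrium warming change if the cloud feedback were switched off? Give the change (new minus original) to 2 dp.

0.12 °C

Original: g = 0.2908, ΔT = 0.98/(1−0.2908) = 1.3818 °C.
Without cloud: g' = 0.3468, ΔT' = 0.98/(1−0.3468) = 1.5003 °C.
Change = 1.5003 − 1.3818 = 0.12 °C.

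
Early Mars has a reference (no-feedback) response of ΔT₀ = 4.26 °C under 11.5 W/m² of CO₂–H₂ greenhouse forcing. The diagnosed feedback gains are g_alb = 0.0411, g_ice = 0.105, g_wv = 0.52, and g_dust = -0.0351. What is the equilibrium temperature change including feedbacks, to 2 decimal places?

11.54 °C

Total gain g = 0.0411 + 0.105 + 0.52 − 0.0351 = 0.631.
Amplification A = 1/(1 − 0.631) = 2.71.
ΔT = 4.26 × 2.71 = 11.54 °C.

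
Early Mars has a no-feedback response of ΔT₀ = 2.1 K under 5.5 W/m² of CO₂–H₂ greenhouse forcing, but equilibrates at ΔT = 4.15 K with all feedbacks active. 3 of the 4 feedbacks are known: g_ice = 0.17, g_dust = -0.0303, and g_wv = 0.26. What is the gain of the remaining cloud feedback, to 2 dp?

0.09

Amplification A = ΔT/ΔT₀ = 4.15/2.1 = 1.976.
Total gain g = 1 − 1/A = 1 − 1/1.976 = 0.4939.
Known gains sum to 0.17 − 0.0303 + 0.26 = 0.3997.
g_cld = 0.4939 − 0.3997 = 0.09.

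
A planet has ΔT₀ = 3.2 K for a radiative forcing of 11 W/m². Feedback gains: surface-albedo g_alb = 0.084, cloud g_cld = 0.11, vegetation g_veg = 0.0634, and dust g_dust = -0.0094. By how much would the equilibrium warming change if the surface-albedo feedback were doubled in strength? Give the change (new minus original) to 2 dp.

0.54 K

Original: g = 0.248, ΔT = 3.2/(1−0.248) = 4.2553 K.
With doubled surface-albedo: g' = 0.332, ΔT' = 3.2/(1−0.332) = 4.7904 K.
Change = 4.7904 − 4.2553 = 0.54 K.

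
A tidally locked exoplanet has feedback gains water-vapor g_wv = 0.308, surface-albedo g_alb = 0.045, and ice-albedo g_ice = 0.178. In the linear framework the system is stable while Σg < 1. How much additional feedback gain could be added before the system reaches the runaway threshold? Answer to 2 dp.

Current total gain = 0.308 + 0.045 + 0.178 = 0.531.
Margin to runaway = 1 − 0.531 = 0.47.

0.47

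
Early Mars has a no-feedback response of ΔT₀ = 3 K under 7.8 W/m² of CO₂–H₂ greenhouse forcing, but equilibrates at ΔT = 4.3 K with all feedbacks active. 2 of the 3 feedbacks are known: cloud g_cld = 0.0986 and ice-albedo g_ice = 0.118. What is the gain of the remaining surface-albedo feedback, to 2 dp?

0.09

Amplification A = ΔT/ΔT₀ = 4.3/3 = 1.433.
Total gain g = 1 − 1/A = 1 − 1/1.433 = 0.3022.
Known gains sum to 0.0986 + 0.118 = 0.2166.
g_alb = 0.3022 − 0.2166 = 0.09.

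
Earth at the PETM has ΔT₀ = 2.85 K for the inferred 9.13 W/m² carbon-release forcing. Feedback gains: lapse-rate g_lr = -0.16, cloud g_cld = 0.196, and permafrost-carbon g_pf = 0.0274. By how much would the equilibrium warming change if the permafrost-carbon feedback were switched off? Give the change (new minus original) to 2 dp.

Original: g = 0.0634, ΔT = 2.85/(1−0.0634) = 3.0429 K.
Without permafrost-carbon: g' = 0.036, ΔT' = 2.85/(1−0.036) = 2.9564 K.
Change = 2.9564 − 3.0429 = -0.09 K.

-0.09 K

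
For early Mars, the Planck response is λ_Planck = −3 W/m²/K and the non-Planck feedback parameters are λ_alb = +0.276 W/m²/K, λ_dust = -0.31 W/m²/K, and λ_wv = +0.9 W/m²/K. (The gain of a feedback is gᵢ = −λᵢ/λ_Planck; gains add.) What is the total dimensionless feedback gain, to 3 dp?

Convert to gains: g_alb = 0.276/3 = 0.092; g_dust = -0.31/3 = -0.1033; g_wv = 0.9/3 = 0.3.
Total gain g = 0.2887.

0.289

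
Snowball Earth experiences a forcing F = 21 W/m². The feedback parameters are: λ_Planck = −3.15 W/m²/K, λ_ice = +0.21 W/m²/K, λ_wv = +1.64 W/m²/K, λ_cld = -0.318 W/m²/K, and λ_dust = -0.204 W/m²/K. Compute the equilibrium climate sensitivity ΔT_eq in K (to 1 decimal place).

Net feedback parameter λ = (−3.15) + (+0.21) + (+1.64) + (-0.318) + (-0.204) = -1.822 W/m²/K.
ΔT = −F/λ = −21/(-1.822) = 11.5 K.

11.5 K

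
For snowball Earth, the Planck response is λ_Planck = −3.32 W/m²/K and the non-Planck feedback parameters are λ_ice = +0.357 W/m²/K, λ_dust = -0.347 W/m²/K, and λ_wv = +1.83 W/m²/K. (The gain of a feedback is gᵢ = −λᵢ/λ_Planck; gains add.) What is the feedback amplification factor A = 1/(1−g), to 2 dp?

Convert to gains: g_ice = 0.357/3.32 = 0.1075; g_dust = -0.347/3.32 = -0.1045; g_wv = 1.83/3.32 = 0.5512.
Total gain g = 0.5542.
A = 1/(1 − 0.5542) = 2.24.

2.24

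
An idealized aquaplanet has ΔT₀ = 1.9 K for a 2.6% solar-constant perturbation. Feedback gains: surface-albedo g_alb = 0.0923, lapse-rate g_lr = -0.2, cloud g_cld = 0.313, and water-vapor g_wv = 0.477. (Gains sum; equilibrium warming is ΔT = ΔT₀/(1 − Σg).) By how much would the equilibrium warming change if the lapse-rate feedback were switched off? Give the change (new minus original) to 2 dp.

10.16 K

Original: g = 0.6823, ΔT = 1.9/(1−0.6823) = 5.9805 K.
Without lapse-rate: g' = 0.8823, ΔT' = 1.9/(1−0.8823) = 16.1427 K.
Change = 16.1427 − 5.9805 = 10.16 K.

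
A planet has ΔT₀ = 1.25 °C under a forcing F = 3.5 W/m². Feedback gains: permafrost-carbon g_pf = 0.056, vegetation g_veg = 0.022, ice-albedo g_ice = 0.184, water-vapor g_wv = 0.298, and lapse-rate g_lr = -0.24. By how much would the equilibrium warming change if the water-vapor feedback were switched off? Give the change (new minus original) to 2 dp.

-0.56 °C

Original: g = 0.32, ΔT = 1.25/(1−0.32) = 1.8382 °C.
Without water-vapor: g' = 0.022, ΔT' = 1.25/(1−0.022) = 1.2781 °C.
Change = 1.2781 − 1.8382 = -0.56 °C.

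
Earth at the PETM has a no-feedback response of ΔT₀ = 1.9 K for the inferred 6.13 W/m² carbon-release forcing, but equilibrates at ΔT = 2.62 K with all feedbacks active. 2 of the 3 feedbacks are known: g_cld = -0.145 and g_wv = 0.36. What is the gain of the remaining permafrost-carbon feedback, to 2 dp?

0.06

Amplification A = ΔT/ΔT₀ = 2.62/1.9 = 1.379.
Total gain g = 1 − 1/A = 1 − 1/1.379 = 0.2748.
Known gains sum to -0.145 + 0.36 = 0.215.
g_pf = 0.2748 − 0.215 = 0.06.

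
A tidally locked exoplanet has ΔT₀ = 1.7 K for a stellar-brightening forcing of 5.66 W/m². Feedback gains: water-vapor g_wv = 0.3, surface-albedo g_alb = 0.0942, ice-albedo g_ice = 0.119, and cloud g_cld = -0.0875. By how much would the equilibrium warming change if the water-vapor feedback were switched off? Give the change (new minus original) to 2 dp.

Original: g = 0.4257, ΔT = 1.7/(1−0.4257) = 2.9601 K.
Without water-vapor: g' = 0.1257, ΔT' = 1.7/(1−0.1257) = 1.9444 K.
Change = 1.9444 − 2.9601 = -1.02 K.

-1.02 K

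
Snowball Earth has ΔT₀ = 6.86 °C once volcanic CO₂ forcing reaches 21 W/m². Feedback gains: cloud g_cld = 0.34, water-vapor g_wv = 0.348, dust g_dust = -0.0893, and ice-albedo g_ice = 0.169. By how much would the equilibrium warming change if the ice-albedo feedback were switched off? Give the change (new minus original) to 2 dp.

-12.44 °C

Original: g = 0.7677, ΔT = 6.86/(1−0.7677) = 29.5308 °C.
Without ice-albedo: g' = 0.5987, ΔT' = 6.86/(1−0.5987) = 17.0944 °C.
Change = 17.0944 − 29.5308 = -12.44 °C.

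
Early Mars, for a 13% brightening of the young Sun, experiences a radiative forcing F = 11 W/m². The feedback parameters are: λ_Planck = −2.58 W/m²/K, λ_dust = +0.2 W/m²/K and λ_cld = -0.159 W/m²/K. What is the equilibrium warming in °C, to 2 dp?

4.33 °C

Net feedback parameter λ = (−2.58) + (+0.2) + (-0.159) = -2.539 W/m²/K.
ΔT = −F/λ = −11/(-2.539) = 4.33 °C.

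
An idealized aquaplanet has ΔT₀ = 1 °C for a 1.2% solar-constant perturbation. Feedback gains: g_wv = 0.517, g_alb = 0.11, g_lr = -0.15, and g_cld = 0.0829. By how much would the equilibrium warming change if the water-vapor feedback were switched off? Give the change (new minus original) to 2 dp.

-1.23 °C

Original: g = 0.5599, ΔT = 1/(1−0.5599) = 2.2722 °C.
Without water-vapor: g' = 0.0429, ΔT' = 1/(1−0.0429) = 1.0448 °C.
Change = 1.0448 − 2.2722 = -1.23 °C.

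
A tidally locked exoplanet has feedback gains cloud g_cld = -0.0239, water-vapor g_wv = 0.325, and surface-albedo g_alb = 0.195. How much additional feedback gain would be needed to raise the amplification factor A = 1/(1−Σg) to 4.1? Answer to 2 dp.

0.26

Current total gain = 0.4961.
Target gain for A = 4.1: g* = 1 − 1/4.1 = 0.7561.
Additional gain needed = 0.7561 − 0.4961 = 0.26.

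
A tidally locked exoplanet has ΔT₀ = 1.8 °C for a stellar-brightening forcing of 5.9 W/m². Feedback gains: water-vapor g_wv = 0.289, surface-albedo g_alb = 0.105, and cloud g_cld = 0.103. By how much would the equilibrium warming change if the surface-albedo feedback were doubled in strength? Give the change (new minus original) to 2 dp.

Original: g = 0.497, ΔT = 1.8/(1−0.497) = 3.5785 °C.
With doubled surface-albedo: g' = 0.602, ΔT' = 1.8/(1−0.602) = 4.5226 °C.
Change = 4.5226 − 3.5785 = 0.94 °C.

0.94 °C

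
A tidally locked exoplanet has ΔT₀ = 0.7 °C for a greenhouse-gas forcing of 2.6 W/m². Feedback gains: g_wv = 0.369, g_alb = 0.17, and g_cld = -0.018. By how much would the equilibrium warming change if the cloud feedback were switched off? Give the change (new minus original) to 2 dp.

0.06 °C

Original: g = 0.521, ΔT = 0.7/(1−0.521) = 1.4614 °C.
Without cloud: g' = 0.539, ΔT' = 0.7/(1−0.539) = 1.5184 °C.
Change = 1.5184 − 1.4614 = 0.06 °C.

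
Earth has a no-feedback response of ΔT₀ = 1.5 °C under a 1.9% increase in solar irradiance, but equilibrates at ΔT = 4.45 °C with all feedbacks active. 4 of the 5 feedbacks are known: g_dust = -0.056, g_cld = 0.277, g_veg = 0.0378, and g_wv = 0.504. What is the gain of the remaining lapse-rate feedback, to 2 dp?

-0.10

Amplification A = ΔT/ΔT₀ = 4.45/1.5 = 2.967.
Total gain g = 1 − 1/A = 1 − 1/2.967 = 0.663.
Known gains sum to -0.056 + 0.277 + 0.0378 + 0.504 = 0.7628.
g_lr = 0.663 − 0.7628 = -0.10.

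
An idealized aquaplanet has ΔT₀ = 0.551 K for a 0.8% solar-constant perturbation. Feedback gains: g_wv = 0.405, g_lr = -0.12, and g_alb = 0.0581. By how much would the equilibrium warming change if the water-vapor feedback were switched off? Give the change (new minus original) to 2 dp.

-0.32 K

Original: g = 0.3431, ΔT = 0.551/(1−0.3431) = 0.8388 K.
Without water-vapor: g' = -0.0619, ΔT' = 0.551/(1+0.0619) = 0.5189 K.
Change = 0.5189 − 0.8388 = -0.32 K.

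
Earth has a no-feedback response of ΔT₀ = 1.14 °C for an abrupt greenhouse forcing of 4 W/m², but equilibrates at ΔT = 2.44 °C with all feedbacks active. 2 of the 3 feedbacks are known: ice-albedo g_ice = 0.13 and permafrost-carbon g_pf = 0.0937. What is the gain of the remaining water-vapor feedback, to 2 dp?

Amplification A = ΔT/ΔT₀ = 2.44/1.14 = 2.14.
Total gain g = 1 − 1/A = 1 − 1/2.14 = 0.5327.
Known gains sum to 0.13 + 0.0937 = 0.2237.
g_wv = 0.5327 − 0.2237 = 0.31.

0.31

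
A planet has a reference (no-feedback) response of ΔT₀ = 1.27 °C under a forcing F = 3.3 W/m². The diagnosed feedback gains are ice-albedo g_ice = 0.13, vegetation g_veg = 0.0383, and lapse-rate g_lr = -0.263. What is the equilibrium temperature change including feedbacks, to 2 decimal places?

1.16 °C

Total gain g = 0.13 + 0.0383 − 0.263 = -0.0947.
Amplification A = 1/(1 + 0.0947) = 0.9135.
ΔT = 1.27 × 0.9135 = 1.16 °C.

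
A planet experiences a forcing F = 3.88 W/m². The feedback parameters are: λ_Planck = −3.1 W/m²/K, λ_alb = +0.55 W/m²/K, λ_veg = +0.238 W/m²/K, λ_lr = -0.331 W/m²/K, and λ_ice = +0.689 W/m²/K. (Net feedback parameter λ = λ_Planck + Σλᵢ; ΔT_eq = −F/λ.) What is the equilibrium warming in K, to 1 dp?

Net feedback parameter λ = (−3.1) + (+0.55) + (+0.238) + (-0.331) + (+0.689) = -1.954 W/m²/K.
ΔT = −F/λ = −3.88/(-1.954) = 2.0 K.

2.0 K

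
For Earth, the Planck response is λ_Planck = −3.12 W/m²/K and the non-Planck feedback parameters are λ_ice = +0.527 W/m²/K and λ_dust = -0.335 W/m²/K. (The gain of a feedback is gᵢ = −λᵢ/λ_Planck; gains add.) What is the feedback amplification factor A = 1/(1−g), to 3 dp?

1.066

Convert to gains: g_ice = 0.527/3.12 = 0.1689; g_dust = -0.335/3.12 = -0.1074.
Total gain g = 0.0615.
A = 1/(1 − 0.0615) = 1.066.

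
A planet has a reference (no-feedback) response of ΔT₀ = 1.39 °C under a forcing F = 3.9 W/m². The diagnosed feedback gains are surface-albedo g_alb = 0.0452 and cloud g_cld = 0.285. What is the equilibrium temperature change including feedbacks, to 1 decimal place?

2.1 °C

Total gain g = 0.0452 + 0.285 = 0.3302.
Amplification A = 1/(1 − 0.3302) = 1.493.
ΔT = 1.39 × 1.493 = 2.1 °C.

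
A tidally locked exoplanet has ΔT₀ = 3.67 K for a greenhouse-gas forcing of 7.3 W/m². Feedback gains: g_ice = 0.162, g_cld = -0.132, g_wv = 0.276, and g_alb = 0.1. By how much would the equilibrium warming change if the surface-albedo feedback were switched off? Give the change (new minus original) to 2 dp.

-0.89 K

Original: g = 0.406, ΔT = 3.67/(1−0.406) = 6.1785 K.
Without surface-albedo: g' = 0.306, ΔT' = 3.67/(1−0.306) = 5.2882 K.
Change = 5.2882 − 6.1785 = -0.89 K.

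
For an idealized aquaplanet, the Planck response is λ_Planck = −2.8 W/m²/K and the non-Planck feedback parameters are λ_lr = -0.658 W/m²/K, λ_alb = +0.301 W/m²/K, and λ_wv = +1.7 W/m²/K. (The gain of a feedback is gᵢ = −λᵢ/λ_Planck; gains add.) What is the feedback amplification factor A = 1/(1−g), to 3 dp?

1.922

Convert to gains: g_lr = -0.658/2.8 = -0.235; g_alb = 0.301/2.8 = 0.1075; g_wv = 1.7/2.8 = 0.6071.
Total gain g = 0.4796.
A = 1/(1 − 0.4796) = 1.922.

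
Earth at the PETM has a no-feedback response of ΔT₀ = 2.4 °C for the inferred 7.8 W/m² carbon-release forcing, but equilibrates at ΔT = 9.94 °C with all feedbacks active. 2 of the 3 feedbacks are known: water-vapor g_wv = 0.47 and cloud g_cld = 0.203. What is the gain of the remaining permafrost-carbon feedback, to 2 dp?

Amplification A = ΔT/ΔT₀ = 9.94/2.4 = 4.142.
Total gain g = 1 − 1/A = 1 − 1/4.142 = 0.7586.
Known gains sum to 0.47 + 0.203 = 0.673.
g_pf = 0.7586 − 0.673 = 0.09.

0.09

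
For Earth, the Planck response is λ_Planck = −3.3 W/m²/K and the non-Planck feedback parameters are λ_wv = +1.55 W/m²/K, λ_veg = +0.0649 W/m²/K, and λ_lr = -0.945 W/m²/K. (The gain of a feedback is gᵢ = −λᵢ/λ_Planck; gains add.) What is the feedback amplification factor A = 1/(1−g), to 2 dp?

1.25

Convert to gains: g_wv = 1.55/3.3 = 0.4697; g_veg = 0.0649/3.3 = 0.01967; g_lr = -0.945/3.3 = -0.2864.
Total gain g = 0.20297.
A = 1/(1 − 0.20297) = 1.25.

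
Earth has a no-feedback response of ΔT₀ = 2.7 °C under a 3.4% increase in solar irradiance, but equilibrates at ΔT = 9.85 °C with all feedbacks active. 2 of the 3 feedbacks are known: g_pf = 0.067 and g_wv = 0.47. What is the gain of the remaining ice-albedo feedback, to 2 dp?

Amplification A = ΔT/ΔT₀ = 9.85/2.7 = 3.648.
Total gain g = 1 − 1/A = 1 − 1/3.648 = 0.7259.
Known gains sum to 0.067 + 0.47 = 0.537.
g_ice = 0.7259 − 0.537 = 0.19.

0.19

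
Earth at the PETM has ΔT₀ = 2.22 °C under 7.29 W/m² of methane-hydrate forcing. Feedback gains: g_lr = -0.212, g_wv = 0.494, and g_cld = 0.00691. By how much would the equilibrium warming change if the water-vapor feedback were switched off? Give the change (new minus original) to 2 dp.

Original: g = 0.28891, ΔT = 2.22/(1−0.28891) = 3.1220 °C.
Without water-vapor: g' = -0.20509, ΔT' = 2.22/(1+0.20509) = 1.8422 °C.
Change = 1.8422 − 3.1220 = -1.28 °C.

-1.28 °C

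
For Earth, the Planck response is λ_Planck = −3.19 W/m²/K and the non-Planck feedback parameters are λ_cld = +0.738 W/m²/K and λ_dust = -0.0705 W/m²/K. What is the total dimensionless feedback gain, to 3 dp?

Convert to gains: g_cld = 0.738/3.19 = 0.2313; g_dust = -0.0705/3.19 = -0.0221.
Total gain g = 0.2092.

0.209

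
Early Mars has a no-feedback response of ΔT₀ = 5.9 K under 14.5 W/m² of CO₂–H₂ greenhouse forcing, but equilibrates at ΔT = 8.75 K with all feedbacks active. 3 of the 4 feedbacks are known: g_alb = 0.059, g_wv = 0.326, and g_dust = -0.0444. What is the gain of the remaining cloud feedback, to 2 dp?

Amplification A = ΔT/ΔT₀ = 8.75/5.9 = 1.483.
Total gain g = 1 − 1/A = 1 − 1/1.483 = 0.3257.
Known gains sum to 0.059 + 0.326 − 0.0444 = 0.3406.
g_cld = 0.3257 − 0.3406 = -0.01.

-0.01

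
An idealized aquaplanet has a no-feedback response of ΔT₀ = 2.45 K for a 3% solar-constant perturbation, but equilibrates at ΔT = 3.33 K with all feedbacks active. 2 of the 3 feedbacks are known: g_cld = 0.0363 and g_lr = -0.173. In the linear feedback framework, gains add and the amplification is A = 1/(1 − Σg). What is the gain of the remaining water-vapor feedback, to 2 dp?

0.40

Amplification A = ΔT/ΔT₀ = 3.33/2.45 = 1.359.
Total gain g = 1 − 1/A = 1 − 1/1.359 = 0.2642.
Known gains sum to 0.0363 − 0.173 = -0.1367.
g_wv = 0.2642 + 0.1367 = 0.40.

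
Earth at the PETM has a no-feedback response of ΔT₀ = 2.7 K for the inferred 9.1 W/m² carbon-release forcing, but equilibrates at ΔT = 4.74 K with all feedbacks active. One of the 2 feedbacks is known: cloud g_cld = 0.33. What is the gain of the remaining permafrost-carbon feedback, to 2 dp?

Amplification A = ΔT/ΔT₀ = 4.74/2.7 = 1.756.
Total gain g = 1 − 1/A = 1 − 1/1.756 = 0.4305.
The known gain is 0.33.
g_pf = 0.4305 − 0.33 = 0.10.

0.10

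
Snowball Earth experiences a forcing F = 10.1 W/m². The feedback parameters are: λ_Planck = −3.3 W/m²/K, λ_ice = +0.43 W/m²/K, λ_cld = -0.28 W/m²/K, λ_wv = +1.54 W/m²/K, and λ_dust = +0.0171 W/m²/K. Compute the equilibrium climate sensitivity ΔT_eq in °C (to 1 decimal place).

6.3 °C

Net feedback parameter λ = (−3.3) + (+0.43) + (-0.28) + (+1.54) + (+0.0171) = -1.5929 W/m²/K.
ΔT = −F/λ = −10.1/(-1.5929) = 6.3 °C.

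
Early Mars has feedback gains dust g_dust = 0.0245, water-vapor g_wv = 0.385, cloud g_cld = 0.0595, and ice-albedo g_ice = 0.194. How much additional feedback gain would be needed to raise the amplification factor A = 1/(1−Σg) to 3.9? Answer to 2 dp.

Current total gain = 0.663.
Target gain for A = 3.9: g* = 1 − 1/3.9 = 0.7436.
Additional gain needed = 0.7436 − 0.663 = 0.08.

0.08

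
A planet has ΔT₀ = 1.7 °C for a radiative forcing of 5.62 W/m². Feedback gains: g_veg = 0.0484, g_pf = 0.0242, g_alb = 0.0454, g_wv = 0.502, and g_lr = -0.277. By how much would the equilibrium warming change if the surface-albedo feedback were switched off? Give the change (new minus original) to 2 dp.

-0.17 °C

Original: g = 0.343, ΔT = 1.7/(1−0.343) = 2.5875 °C.
Without surface-albedo: g' = 0.2976, ΔT' = 1.7/(1−0.2976) = 2.4203 °C.
Change = 2.4203 − 2.5875 = -0.17 °C.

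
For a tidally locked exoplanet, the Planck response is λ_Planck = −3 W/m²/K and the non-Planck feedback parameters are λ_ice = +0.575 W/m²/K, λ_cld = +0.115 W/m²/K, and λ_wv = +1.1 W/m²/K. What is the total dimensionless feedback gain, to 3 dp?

0.597

Convert to gains: g_ice = 0.575/3 = 0.1917; g_cld = 0.115/3 = 0.03833; g_wv = 1.1/3 = 0.3667.
Total gain g = 0.59673.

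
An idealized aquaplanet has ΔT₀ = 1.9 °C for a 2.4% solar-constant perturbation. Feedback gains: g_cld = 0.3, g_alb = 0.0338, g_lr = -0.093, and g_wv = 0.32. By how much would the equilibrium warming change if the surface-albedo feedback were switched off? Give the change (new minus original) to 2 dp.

-0.31 °C

Original: g = 0.5608, ΔT = 1.9/(1−0.5608) = 4.3260 °C.
Without surface-albedo: g' = 0.527, ΔT' = 1.9/(1−0.527) = 4.0169 °C.
Change = 4.0169 − 4.3260 = -0.31 °C.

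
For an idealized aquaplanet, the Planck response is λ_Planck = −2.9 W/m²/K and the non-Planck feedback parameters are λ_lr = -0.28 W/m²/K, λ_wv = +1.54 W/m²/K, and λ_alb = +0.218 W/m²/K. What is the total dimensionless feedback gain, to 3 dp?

0.510

Convert to gains: g_lr = -0.28/2.9 = -0.09655; g_wv = 1.54/2.9 = 0.531; g_alb = 0.218/2.9 = 0.07517.
Total gain g = 0.50962.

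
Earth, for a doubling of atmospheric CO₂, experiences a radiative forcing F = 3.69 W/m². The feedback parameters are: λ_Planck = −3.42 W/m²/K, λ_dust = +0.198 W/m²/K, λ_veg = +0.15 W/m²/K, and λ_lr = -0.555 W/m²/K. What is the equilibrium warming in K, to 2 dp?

1.02 K

Net feedback parameter λ = (−3.42) + (+0.198) + (+0.15) + (-0.555) = -3.627 W/m²/K.
ΔT = −F/λ = −3.69/(-3.627) = 1.02 K.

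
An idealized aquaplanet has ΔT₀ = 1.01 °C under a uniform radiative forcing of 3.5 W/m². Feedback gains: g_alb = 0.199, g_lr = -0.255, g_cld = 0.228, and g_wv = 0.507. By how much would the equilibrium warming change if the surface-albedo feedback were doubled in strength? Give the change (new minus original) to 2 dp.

Original: g = 0.679, ΔT = 1.01/(1−0.679) = 3.1464 °C.
With doubled surface-albedo: g' = 0.878, ΔT' = 1.01/(1−0.878) = 8.2787 °C.
Change = 8.2787 − 3.1464 = 5.13 °C.

5.13 °C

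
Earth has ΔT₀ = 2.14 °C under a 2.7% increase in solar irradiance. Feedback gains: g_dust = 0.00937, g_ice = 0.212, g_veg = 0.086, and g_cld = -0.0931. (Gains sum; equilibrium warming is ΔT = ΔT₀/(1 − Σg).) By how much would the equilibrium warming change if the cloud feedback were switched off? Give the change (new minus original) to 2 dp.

Original: g = 0.21427, ΔT = 2.14/(1−0.21427) = 2.7236 °C.
Without cloud: g' = 0.30737, ΔT' = 2.14/(1−0.30737) = 3.0897 °C.
Change = 3.0897 − 2.7236 = 0.37 °C.

0.37 °C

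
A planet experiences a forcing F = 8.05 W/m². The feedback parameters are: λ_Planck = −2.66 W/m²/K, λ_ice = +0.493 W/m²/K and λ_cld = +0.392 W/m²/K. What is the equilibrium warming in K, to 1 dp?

4.5 K

Net feedback parameter λ = (−2.66) + (+0.493) + (+0.392) = -1.775 W/m²/K.
ΔT = −F/λ = −8.05/(-1.775) = 4.5 K.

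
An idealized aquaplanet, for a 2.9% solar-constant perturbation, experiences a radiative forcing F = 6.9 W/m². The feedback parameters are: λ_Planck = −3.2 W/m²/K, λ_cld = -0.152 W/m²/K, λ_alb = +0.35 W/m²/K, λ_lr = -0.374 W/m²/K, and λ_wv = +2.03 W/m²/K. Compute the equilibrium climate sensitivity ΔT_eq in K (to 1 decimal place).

Net feedback parameter λ = (−3.2) + (-0.152) + (+0.35) + (-0.374) + (+2.03) = -1.346 W/m²/K.
ΔT = −F/λ = −6.9/(-1.346) = 5.1 K.

5.1 K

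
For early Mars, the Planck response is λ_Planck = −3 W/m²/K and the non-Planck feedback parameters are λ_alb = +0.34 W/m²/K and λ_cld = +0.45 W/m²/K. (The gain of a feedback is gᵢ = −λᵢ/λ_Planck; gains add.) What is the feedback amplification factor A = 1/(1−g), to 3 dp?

1.357

Convert to gains: g_alb = 0.34/3 = 0.1133; g_cld = 0.45/3 = 0.15.
Total gain g = 0.2633.
A = 1/(1 − 0.2633) = 1.357.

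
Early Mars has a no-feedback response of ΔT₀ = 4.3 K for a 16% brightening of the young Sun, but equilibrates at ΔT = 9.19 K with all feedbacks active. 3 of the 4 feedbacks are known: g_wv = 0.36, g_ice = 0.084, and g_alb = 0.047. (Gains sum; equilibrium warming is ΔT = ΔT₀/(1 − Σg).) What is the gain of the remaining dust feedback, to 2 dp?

Amplification A = ΔT/ΔT₀ = 9.19/4.3 = 2.137.
Total gain g = 1 − 1/A = 1 − 1/2.137 = 0.5321.
Known gains sum to 0.36 + 0.084 + 0.047 = 0.491.
g_dust = 0.5321 − 0.491 = 0.04.

0.04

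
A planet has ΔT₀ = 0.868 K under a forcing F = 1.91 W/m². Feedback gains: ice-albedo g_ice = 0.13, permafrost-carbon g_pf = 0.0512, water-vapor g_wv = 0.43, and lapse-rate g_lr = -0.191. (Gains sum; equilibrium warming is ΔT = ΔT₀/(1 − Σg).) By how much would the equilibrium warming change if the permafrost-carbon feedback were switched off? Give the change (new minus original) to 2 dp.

Original: g = 0.4202, ΔT = 0.868/(1−0.4202) = 1.4971 K.
Without permafrost-carbon: g' = 0.369, ΔT' = 0.868/(1−0.369) = 1.3756 K.
Change = 1.3756 − 1.4971 = -0.12 K.

-0.12 K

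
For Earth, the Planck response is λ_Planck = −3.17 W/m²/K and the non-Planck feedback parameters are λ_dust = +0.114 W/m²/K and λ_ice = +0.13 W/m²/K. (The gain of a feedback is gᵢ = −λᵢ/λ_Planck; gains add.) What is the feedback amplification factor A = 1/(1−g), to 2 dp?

1.08

Convert to gains: g_dust = 0.114/3.17 = 0.03596; g_ice = 0.13/3.17 = 0.04101.
Total gain g = 0.07697.
A = 1/(1 − 0.07697) = 1.08.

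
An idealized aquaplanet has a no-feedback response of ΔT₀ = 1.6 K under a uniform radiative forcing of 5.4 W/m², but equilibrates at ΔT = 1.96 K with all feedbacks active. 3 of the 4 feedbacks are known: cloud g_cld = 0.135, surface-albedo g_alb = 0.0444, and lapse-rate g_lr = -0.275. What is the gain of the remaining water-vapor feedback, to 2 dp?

Amplification A = ΔT/ΔT₀ = 1.96/1.6 = 1.225.
Total gain g = 1 − 1/A = 1 − 1/1.225 = 0.1837.
Known gains sum to 0.135 + 0.0444 − 0.275 = -0.0956.
g_wv = 0.1837 + 0.0956 = 0.28.

0.28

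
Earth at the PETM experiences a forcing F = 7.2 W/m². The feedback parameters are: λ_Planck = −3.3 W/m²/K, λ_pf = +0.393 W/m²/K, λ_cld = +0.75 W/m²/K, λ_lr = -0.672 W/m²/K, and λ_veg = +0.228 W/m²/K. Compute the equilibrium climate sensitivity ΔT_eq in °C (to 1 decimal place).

Net feedback parameter λ = (−3.3) + (+0.393) + (+0.75) + (-0.672) + (+0.228) = -2.601 W/m²/K.
ΔT = −F/λ = −7.2/(-2.601) = 2.8 °C.

2.8 °C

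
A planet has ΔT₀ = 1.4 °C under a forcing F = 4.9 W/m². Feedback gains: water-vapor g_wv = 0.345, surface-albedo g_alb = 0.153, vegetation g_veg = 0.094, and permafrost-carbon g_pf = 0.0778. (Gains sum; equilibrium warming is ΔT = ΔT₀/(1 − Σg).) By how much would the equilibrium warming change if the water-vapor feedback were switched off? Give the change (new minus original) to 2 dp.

-2.17 °C

Original: g = 0.6698, ΔT = 1.4/(1−0.6698) = 4.2399 °C.
Without water-vapor: g' = 0.3248, ΔT' = 1.4/(1−0.3248) = 2.0735 °C.
Change = 2.0735 − 4.2399 = -2.17 °C.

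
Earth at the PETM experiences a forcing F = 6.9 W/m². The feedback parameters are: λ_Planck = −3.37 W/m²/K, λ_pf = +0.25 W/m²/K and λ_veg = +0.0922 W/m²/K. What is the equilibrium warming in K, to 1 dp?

Net feedback parameter λ = (−3.37) + (+0.25) + (+0.0922) = -3.0278 W/m²/K.
ΔT = −F/λ = −6.9/(-3.0278) = 2.3 K.

2.3 K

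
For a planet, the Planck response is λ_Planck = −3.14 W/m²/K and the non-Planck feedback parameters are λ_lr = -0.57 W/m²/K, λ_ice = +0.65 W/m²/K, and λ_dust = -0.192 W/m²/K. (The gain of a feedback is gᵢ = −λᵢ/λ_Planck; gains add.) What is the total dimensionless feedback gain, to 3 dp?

Convert to gains: g_lr = -0.57/3.14 = -0.1815; g_ice = 0.65/3.14 = 0.207; g_dust = -0.192/3.14 = -0.06115.
Total gain g = -0.03565.

-0.036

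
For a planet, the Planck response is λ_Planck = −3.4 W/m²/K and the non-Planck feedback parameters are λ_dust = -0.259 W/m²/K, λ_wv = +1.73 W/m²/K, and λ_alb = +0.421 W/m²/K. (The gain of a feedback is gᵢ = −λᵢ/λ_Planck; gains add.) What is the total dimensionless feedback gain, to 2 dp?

Convert to gains: g_dust = -0.259/3.4 = -0.07618; g_wv = 1.73/3.4 = 0.5088; g_alb = 0.421/3.4 = 0.1238.
Total gain g = 0.55642.

0.56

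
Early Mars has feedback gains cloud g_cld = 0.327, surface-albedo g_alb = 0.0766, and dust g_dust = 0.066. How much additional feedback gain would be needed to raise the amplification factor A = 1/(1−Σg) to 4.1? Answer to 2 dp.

0.29

Current total gain = 0.4696.
Target gain for A = 4.1: g* = 1 − 1/4.1 = 0.7561.
Additional gain needed = 0.7561 − 0.4696 = 0.29.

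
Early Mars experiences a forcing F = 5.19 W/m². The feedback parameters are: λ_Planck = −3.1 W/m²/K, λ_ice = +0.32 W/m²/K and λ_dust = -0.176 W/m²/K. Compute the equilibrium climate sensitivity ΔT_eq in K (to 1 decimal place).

1.8 K

Net feedback parameter λ = (−3.1) + (+0.32) + (-0.176) = -2.956 W/m²/K.
ΔT = −F/λ = −5.19/(-2.956) = 1.8 K.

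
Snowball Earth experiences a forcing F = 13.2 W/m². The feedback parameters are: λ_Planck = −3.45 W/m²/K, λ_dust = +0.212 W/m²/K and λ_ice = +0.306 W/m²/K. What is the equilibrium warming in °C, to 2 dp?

4.50 °C

Net feedback parameter λ = (−3.45) + (+0.212) + (+0.306) = -2.932 W/m²/K.
ΔT = −F/λ = −13.2/(-2.932) = 4.50 °C.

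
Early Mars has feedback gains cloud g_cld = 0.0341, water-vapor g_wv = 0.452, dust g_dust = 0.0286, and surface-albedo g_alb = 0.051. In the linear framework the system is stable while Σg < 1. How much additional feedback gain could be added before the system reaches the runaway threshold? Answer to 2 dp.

Current total gain = 0.0341 + 0.452 + 0.0286 + 0.051 = 0.5657.
Margin to runaway = 1 − 0.5657 = 0.43.

0.43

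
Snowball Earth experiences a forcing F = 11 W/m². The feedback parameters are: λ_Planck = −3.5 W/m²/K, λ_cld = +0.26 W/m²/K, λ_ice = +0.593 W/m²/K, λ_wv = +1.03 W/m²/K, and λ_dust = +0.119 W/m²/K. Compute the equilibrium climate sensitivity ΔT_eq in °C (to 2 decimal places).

7.34 °C

Net feedback parameter λ = (−3.5) + (+0.26) + (+0.593) + (+1.03) + (+0.119) = -1.498 W/m²/K.
ΔT = −F/λ = −11/(-1.498) = 7.34 °C.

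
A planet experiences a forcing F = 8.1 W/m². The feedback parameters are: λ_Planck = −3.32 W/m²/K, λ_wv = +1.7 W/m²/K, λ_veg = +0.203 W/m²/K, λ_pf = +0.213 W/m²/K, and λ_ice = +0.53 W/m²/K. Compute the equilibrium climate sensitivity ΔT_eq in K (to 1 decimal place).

Net feedback parameter λ = (−3.32) + (+1.7) + (+0.203) + (+0.213) + (+0.53) = -0.674 W/m²/K.
ΔT = −F/λ = −8.1/(-0.674) = 12.0 K.

12.0 K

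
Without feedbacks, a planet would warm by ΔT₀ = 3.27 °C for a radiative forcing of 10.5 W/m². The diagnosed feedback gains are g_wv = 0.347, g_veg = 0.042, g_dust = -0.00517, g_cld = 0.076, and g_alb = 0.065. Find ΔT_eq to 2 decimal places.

Total gain g = 0.347 + 0.042 − 0.00517 + 0.076 + 0.065 = 0.52483.
Amplification A = 1/(1 − 0.52483) = 2.105.
ΔT = 3.27 × 2.105 = 6.88 °C.

6.88 °C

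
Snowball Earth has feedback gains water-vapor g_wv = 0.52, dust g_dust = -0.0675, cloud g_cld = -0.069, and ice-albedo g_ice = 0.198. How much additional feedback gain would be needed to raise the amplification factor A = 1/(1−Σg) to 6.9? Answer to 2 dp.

Current total gain = 0.5815.
Target gain for A = 6.9: g* = 1 − 1/6.9 = 0.8551.
Additional gain needed = 0.8551 − 0.5815 = 0.27.

0.27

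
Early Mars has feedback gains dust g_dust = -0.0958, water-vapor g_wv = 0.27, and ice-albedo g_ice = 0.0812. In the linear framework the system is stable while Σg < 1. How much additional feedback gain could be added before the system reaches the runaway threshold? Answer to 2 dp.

Current total gain = -0.0958 + 0.27 + 0.0812 = 0.2554.
Margin to runaway = 1 − 0.2554 = 0.74.

0.74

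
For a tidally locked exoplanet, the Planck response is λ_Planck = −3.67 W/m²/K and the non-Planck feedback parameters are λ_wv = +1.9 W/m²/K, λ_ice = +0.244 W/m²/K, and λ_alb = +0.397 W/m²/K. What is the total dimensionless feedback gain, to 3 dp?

0.692

Convert to gains: g_wv = 1.9/3.67 = 0.5177; g_ice = 0.244/3.67 = 0.06649; g_alb = 0.397/3.67 = 0.1082.
Total gain g = 0.69239.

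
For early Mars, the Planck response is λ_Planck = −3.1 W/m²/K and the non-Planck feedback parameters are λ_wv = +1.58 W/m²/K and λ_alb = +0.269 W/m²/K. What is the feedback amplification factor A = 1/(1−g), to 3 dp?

Convert to gains: g_wv = 1.58/3.1 = 0.5097; g_alb = 0.269/3.1 = 0.08677.
Total gain g = 0.59647.
A = 1/(1 − 0.59647) = 2.478.

2.478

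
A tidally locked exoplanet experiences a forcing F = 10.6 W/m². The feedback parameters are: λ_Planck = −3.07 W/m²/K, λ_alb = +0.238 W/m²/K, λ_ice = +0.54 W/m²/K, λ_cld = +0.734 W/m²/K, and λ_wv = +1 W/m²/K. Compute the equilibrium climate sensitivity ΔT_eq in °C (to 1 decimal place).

Net feedback parameter λ = (−3.07) + (+0.238) + (+0.54) + (+0.734) + (+1) = -0.558 W/m²/K.
ΔT = −F/λ = −10.6/(-0.558) = 19.0 °C.

19.0 °C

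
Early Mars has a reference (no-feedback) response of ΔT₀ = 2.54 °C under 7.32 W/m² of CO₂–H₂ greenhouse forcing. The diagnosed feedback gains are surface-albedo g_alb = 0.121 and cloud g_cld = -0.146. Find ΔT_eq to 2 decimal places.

Total gain g = 0.121 − 0.146 = -0.025.
Amplification A = 1/(1 + 0.025) = 0.9756.
ΔT = 2.54 × 0.9756 = 2.48 °C.

2.48 °C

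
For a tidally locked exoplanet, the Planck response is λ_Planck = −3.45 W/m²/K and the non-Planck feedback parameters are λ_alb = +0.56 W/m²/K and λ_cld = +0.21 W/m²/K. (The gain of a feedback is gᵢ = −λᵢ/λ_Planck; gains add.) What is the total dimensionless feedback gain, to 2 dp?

0.22

Convert to gains: g_alb = 0.56/3.45 = 0.1623; g_cld = 0.21/3.45 = 0.06087.
Total gain g = 0.22317.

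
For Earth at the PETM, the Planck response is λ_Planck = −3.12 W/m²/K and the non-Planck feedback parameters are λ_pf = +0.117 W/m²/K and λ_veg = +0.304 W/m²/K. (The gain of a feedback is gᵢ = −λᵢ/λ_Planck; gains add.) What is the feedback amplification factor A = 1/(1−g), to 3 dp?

Convert to gains: g_pf = 0.117/3.12 = 0.0375; g_veg = 0.304/3.12 = 0.09744.
Total gain g = 0.13494.
A = 1/(1 − 0.13494) = 1.156.

1.156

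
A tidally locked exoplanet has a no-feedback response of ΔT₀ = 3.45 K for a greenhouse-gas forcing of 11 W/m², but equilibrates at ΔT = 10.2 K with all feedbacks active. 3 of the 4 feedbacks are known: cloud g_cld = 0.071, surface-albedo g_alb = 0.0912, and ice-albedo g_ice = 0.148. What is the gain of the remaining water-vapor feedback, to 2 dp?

Amplification A = ΔT/ΔT₀ = 10.2/3.45 = 2.957.
Total gain g = 1 − 1/A = 1 − 1/2.957 = 0.6618.
Known gains sum to 0.071 + 0.0912 + 0.148 = 0.3102.
g_wv = 0.6618 − 0.3102 = 0.35.

0.35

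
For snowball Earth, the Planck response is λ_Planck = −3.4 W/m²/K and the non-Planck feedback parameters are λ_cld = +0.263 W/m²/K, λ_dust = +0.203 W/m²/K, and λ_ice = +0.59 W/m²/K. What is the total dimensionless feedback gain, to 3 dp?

Convert to gains: g_cld = 0.263/3.4 = 0.07735; g_dust = 0.203/3.4 = 0.05971; g_ice = 0.59/3.4 = 0.1735.
Total gain g = 0.31056.

0.311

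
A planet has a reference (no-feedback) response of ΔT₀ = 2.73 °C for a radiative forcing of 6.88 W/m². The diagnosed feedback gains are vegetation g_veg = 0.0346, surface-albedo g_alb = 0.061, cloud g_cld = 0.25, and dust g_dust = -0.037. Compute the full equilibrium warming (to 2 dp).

Total gain g = 0.0346 + 0.061 + 0.25 − 0.037 = 0.3086.
Amplification A = 1/(1 − 0.3086) = 1.446.
ΔT = 2.73 × 1.446 = 3.95 °C.

3.95 °C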